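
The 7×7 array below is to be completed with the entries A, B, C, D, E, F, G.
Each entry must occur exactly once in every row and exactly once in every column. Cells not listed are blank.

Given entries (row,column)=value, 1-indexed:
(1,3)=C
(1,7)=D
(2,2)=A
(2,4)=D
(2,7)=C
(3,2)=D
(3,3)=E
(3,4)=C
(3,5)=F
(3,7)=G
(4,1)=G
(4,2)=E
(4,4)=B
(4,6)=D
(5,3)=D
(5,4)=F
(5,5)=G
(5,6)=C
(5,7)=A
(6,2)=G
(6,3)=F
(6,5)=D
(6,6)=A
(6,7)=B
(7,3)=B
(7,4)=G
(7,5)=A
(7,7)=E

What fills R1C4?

Row 2, column 3: row 2 has {A, C, D} and column 3 has {B, C, D, E, F}, leaving only G.
Row 3, column 6: row 3 has {C, D, E, F, G} and column 6 has {A, C, D}, leaving only B.
Row 3, column 1: row 3 has {B, C, D, E, F, G} and column 1 has {G}, leaving only A.
Row 4, column 3: row 4 has {B, D, E, G} and column 3 has {B, C, D, E, F, G}, leaving only A.
Row 4, column 5: row 4 has {A, B, D, E, G} and column 5 has {A, D, F, G}, leaving only C.
Row 4, column 7: row 4 has {A, B, C, D, E, G} and column 7 has {A, B, C, D, E, G}, leaving only F.
Row 5, column 2: row 5 has {A, C, D, F, G} and column 2 has {A, D, E, G}, leaving only B.
Row 1, column 2: row 1 has {C, D} and column 2 has {A, B, D, E, G}, leaving only F.
Row 5, column 1: row 5 has {A, B, C, D, F, G} and column 1 has {A, G}, leaving only E.
Row 1, column 1: row 1 has {C, D, F} and column 1 has {A, E, G}, leaving only B.
Row 1, column 5: row 1 has {B, C, D, F} and column 5 has {A, C, D, F, G}, leaving only E.
Row 1 already has {B, C, D, E, F} and column 4 already has {B, C, D, F, G}, so row 1, column 4 must be A.

A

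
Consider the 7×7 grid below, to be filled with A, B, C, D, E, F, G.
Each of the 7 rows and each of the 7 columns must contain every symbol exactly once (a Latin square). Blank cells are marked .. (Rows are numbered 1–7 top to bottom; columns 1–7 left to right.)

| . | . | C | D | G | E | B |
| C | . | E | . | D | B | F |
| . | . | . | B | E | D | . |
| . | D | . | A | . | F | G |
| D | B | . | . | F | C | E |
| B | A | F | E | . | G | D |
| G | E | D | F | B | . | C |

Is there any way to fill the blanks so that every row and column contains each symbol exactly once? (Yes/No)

Row 1, column 2: row 1 has {B, C, D, E, G} and column 2 has {A, B, D, E}, so it must be F.
Row 1, column 1: row 1 has {B, C, D, E, F, G} and column 1 has {B, C, D, G}, so it must be A.
Row 2, column 2: row 2 has {B, C, D, E, F} and column 2 has {A, B, D, E, F}, so it must be G.
Now row 2, column 4: row 2 together with column 4 already contain {A, B, C, D, E, F, G} — every symbol — so nothing can go there. The grid has no valid completion.

No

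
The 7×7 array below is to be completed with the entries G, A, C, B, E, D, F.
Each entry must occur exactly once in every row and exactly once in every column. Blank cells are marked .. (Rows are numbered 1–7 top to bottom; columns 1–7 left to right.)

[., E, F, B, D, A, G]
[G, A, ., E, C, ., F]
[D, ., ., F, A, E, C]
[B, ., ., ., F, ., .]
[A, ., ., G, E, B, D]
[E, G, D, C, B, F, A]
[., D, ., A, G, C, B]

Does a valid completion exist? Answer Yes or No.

Yes

No row or column among the givens repeats a symbol, and propagating forced cells runs into no contradiction.
One valid completion exists (for instance, C E F B D A G / G A B E C D F / D B G F A E C / B C A D F G E / A F C G E B D / E G D C B F A / F D E A G C B).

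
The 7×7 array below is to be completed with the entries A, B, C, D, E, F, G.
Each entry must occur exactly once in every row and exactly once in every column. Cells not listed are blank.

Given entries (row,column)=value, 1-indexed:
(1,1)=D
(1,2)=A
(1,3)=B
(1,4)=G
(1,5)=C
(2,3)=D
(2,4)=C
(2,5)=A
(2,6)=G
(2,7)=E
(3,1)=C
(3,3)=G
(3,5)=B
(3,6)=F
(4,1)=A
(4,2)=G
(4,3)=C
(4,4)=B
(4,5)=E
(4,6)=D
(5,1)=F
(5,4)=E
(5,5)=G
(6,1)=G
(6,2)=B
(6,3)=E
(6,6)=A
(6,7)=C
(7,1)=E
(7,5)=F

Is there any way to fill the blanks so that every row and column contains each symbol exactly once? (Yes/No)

No

Row 1, column 6: row 1 has {A, B, C, D, G} and column 6 has {A, D, F, G}, so it must be E.
Row 1, column 7: row 1 has {A, B, C, D, E, G} and column 7 has {C, E}, so it must be F.
Now row 4, column 7: row 4 together with column 7 already contain {A, B, C, D, E, F, G} — every symbol — so nothing can go there. The grid has no valid completion.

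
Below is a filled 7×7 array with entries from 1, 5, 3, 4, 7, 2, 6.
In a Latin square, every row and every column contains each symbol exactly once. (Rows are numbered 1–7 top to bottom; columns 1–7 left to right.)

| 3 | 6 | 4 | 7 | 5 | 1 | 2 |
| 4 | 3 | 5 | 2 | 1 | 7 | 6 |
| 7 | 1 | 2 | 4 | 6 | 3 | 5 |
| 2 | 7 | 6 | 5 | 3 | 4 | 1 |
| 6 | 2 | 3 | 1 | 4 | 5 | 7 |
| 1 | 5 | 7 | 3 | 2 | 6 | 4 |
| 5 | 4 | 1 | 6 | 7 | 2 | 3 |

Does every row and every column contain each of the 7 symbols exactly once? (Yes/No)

Each row is a permutation of the 7 symbols, and so is each column.

Yes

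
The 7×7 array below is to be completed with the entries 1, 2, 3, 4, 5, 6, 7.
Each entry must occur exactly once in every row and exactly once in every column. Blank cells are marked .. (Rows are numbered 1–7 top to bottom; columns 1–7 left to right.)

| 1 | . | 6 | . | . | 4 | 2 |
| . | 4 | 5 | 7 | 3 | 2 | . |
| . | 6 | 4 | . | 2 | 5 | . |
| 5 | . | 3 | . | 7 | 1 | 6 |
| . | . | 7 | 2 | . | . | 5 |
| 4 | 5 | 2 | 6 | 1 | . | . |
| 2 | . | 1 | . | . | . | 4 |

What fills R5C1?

3

Row 1, column 5: row 1 has {1, 2, 4, 6} and column 5 has {1, 2, 3, 7}, leaving only 5.
Row 1, column 4: row 1 has {1, 2, 4, 5, 6} and column 4 has {2, 6, 7}, leaving only 3.
Row 1, column 2: row 1 has {1, 2, 3, 4, 5, 6} and column 2 has {4, 5, 6}, leaving only 7.
Row 2, column 1: row 2 has {2, 3, 4, 5, 7} and column 1 has {1, 2, 4, 5}, leaving only 6.
Row 5 already has {2, 5, 7} and column 1 already has {1, 2, 4, 5, 6}, so row 5, column 1 must be 3.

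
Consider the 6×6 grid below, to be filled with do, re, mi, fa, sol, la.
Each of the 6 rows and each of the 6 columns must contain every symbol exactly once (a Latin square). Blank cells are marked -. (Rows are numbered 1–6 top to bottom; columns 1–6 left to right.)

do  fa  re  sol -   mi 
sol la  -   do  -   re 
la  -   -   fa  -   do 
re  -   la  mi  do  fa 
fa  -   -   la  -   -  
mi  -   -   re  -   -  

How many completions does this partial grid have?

Row 1, column 5: eliminating its row and column leaves {la}.
Row 2, column 3: eliminating its row and column leaves {mi, fa}.
Row 2, column 5: eliminating its row and column leaves {mi, fa}.
Row 3, column 2: eliminating its row and column leaves {re, mi, sol}.
Row 3, column 3: eliminating its row and column leaves {mi, sol}.
Row 3, column 5: eliminating its row and column leaves {re, mi, sol}.
Row 4, column 2: eliminating its row and column leaves {sol}.
Row 5, column 2: eliminating its row and column leaves {do, re, mi, sol}.
Row 5, column 3: eliminating its row and column leaves {do, mi, sol}.
Row 5, column 5: eliminating its row and column leaves {re, mi, sol}.
Row 5, column 6: eliminating its row and column leaves {sol}.
Row 6, column 2: eliminating its row and column leaves {do, sol}.
Row 6, column 3: eliminating its row and column leaves {do, fa, sol}.
Row 6, column 5: eliminating its row and column leaves {fa, sol, la}.
Row 6, column 6: eliminating its row and column leaves {sol, la}.
Enumerating the assignments across these blanks that avoid any row or column repeat gives 3 completions.

3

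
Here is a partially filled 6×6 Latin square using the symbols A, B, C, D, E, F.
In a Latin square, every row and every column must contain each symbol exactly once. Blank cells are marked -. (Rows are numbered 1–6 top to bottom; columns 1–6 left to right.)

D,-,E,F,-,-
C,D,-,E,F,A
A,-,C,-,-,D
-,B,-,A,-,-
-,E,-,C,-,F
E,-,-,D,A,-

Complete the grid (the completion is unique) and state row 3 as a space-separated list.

A F C B E D

Row 3, column 2: row 3 has {A, C, D} and column 2 has {B, D, E}, leaving only F.
Row 3, column 4: row 3 has {A, C, D, F} and column 4 has {A, C, D, E, F}, leaving only B.
Row 3, column 5: row 3 has {A, B, C, D, F} and column 5 has {A, F}, leaving only E.
So row 3 reads: A F C B E D.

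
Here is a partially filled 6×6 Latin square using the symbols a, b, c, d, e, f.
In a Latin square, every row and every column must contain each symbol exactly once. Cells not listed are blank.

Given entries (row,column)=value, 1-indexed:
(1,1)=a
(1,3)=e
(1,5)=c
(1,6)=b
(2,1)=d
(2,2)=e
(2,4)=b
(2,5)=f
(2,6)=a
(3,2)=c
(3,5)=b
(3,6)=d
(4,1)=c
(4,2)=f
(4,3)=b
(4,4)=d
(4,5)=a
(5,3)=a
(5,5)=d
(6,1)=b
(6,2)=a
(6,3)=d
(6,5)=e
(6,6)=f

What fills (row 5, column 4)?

e

Row 1, column 2: row 1 has {a, b, c, e} and column 2 has {a, c, e, f}, leaving only d.
Row 1, column 4: row 1 has {a, b, c, d, e} and column 4 has {b, d}, leaving only f.
Row 2, column 3: row 2 has {a, b, d, e, f} and column 3 has {a, b, d, e}, leaving only c.
Row 3, column 3: row 3 has {b, c, d} and column 3 has {a, b, c, d, e}, leaving only f.
Row 3, column 1: row 3 has {b, c, d, f} and column 1 has {a, b, c, d}, leaving only e.
Row 3, column 4: row 3 has {b, c, d, e, f} and column 4 has {b, d, f}, leaving only a.
Row 4, column 6: row 4 has {a, b, c, d, f} and column 6 has {a, b, d, f}, leaving only e.
Row 5, column 1: row 5 has {a, d} and column 1 has {a, b, c, d, e}, leaving only f.
Row 5, column 2: row 5 has {a, d, f} and column 2 has {a, c, d, e, f}, leaving only b.
Row 5, column 6: row 5 has {a, b, d, f} and column 6 has {a, b, d, e, f}, leaving only c.
Row 5 already has {a, b, c, d, f} and column 4 already has {a, b, d, f}, so row 5, column 4 must be e.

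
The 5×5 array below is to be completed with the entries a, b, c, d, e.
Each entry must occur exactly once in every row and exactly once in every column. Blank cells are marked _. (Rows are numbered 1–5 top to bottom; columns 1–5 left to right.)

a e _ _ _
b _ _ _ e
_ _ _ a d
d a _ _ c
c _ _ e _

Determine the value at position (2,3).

a

Row 1, column 5: row 1 has {a, e} and column 5 has {c, d, e}, leaving only b.
Row 3, column 1: row 3 has {a, d} and column 1 has {a, b, c, d}, leaving only e.
Row 4, column 4: row 4 has {a, c, d} and column 4 has {a, e}, leaving only b.
Row 4, column 3: row 4 has {a, b, c, d} and column 3 has {}, leaving only e.
Row 5, column 5: row 5 has {c, e} and column 5 has {b, c, d, e}, leaving only a.
Row 2, column 3 is narrowed to {a, c, d}.
If it were c, then row 2, column 4 would be left with no valid symbol.
If it were d, then row 2, column 4 would be left with no valid symbol.
So row 2, column 3 must be a.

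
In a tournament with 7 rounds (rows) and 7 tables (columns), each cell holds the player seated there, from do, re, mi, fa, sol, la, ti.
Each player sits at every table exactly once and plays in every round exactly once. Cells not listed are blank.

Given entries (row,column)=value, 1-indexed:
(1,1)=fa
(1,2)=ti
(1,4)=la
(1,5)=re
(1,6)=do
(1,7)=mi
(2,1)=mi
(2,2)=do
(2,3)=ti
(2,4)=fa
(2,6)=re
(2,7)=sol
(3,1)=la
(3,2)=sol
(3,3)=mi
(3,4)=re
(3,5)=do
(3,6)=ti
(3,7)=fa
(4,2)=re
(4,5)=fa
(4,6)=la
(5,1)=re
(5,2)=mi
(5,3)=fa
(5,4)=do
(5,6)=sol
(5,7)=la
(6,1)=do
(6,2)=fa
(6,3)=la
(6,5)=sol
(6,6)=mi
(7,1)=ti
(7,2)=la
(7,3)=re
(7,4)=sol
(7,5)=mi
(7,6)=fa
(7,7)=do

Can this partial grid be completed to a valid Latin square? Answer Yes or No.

Yes

No round or table among the givens repeats a symbol, and propagating forced cells runs into no contradiction.
One valid completion exists (for instance, fa ti sol la re do mi / mi do ti fa la re sol / la sol mi re do ti fa / sol re do mi fa la ti / re mi fa do ti sol la / do fa la ti sol mi re / ti la re sol mi fa do).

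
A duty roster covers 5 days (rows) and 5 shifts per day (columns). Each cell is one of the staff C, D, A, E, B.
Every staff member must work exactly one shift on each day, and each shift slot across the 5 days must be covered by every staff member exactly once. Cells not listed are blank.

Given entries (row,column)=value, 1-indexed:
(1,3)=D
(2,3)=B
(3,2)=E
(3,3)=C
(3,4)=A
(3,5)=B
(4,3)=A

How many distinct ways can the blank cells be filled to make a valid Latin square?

56

Day 1, shift 1: eliminating its day and shift leaves {C, A, E, B}.
Day 1, shift 2: eliminating its day and shift leaves {C, A, B}.
Day 1, shift 4: eliminating its day and shift leaves {C, E, B}.
Day 1, shift 5: eliminating its day and shift leaves {C, A, E}.
Day 2, shift 1: eliminating its day and shift leaves {C, D, A, E}.
Day 2, shift 2: eliminating its day and shift leaves {C, D, A}.
Day 2, shift 4: eliminating its day and shift leaves {C, D, E}.
Day 2, shift 5: eliminating its day and shift leaves {C, D, A, E}.
Day 3, shift 1: eliminating its day and shift leaves {D}.
Day 4, shift 1: eliminating its day and shift leaves {C, D, E, B}.
Day 4, shift 2: eliminating its day and shift leaves {C, D, B}.
Day 4, shift 4: eliminating its day and shift leaves {C, D, E, B}.
Day 4, shift 5: eliminating its day and shift leaves {C, D, E}.
Day 5, shift 1: eliminating its day and shift leaves {C, D, A, E, B}.
Day 5, shift 2: eliminating its day and shift leaves {C, D, A, B}.
Day 5, shift 3: eliminating its day and shift leaves {E}.
Day 5, shift 4: eliminating its day and shift leaves {C, D, E, B}.
Day 5, shift 5: eliminating its day and shift leaves {C, D, A, E}.
Enumerating the assignments across these blanks that avoid any day or shift repeat gives 56 completions.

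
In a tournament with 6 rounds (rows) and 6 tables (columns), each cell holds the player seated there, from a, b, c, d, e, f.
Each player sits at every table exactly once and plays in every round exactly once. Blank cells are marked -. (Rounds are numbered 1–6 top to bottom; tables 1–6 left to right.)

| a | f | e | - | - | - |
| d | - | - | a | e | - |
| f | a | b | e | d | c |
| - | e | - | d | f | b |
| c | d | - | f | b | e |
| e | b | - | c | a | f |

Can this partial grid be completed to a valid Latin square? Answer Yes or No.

No

Round 2, table 6: round 2 together with table 6 already contain {a, b, c, d, e, f} — every symbol — so nothing can go there. The grid has no valid completion.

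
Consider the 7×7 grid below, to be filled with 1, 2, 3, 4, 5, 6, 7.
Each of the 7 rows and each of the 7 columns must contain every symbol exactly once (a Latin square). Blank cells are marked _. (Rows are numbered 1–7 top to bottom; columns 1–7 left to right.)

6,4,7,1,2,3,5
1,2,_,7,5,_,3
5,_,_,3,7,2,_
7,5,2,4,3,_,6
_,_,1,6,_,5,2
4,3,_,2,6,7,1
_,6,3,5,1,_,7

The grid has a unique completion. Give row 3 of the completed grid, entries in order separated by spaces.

5 1 6 3 7 2 4

Row 3, column 2: row 3 has {2, 3, 5, 7} and column 2 has {2, 3, 4, 5, 6}, leaving only 1.
Row 3, column 7: row 3 has {1, 2, 3, 5, 7} and column 7 has {1, 2, 3, 5, 6, 7}, leaving only 4.
Row 3, column 3: row 3 has {1, 2, 3, 4, 5, 7} and column 3 has {1, 2, 3, 7}, leaving only 6.
So row 3 reads: 5 1 6 3 7 2 4.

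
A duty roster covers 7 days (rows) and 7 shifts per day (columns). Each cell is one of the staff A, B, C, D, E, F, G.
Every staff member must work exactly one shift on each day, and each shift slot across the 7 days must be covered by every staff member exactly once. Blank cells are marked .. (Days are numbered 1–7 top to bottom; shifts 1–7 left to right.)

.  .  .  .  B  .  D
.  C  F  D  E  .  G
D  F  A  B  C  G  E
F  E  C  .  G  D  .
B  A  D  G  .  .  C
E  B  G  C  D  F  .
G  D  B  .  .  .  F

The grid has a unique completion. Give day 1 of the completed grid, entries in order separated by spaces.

Day 1, shift 2: day 1 has {B, D} and shift 2 has {A, B, C, D, E, F}, leaving only G.
Day 1, shift 3: day 1 has {B, D, G} and shift 3 has {A, B, C, D, F, G}, leaving only E.
Day 2, shift 1: day 2 has {C, D, E, F, G} and shift 1 has {B, D, E, F, G}, leaving only A.
Day 1, shift 1: day 1 has {B, D, E, G} and shift 1 has {A, B, D, E, F, G}, leaving only C.
Day 1, shift 6: day 1 has {B, C, D, E, G} and shift 6 has {D, F, G}, leaving only A.
Day 1, shift 4: day 1 has {A, B, C, D, E, G} and shift 4 has {B, C, D, G}, leaving only F.
So day 1 reads: C G E F B A D.

C G E F B A D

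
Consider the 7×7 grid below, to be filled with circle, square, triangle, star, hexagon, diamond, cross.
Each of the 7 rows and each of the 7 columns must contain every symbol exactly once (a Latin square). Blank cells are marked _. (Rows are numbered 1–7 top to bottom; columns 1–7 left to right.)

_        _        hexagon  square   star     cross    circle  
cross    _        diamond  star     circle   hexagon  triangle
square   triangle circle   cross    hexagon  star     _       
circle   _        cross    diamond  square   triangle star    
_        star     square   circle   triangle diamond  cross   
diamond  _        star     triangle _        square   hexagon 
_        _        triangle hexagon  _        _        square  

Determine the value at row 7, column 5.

Row 1, column 1: row 1 has {circle, square, star, hexagon, cross} and column 1 has {circle, square, diamond, cross}, leaving only triangle.
Row 1, column 2: row 1 has {circle, square, triangle, star, hexagon, cross} and column 2 has {triangle, star}, leaving only diamond.
Row 2, column 2: row 2 has {circle, triangle, star, hexagon, diamond, cross} and column 2 has {triangle, star, diamond}, leaving only square.
Row 3, column 7: row 3 has {circle, square, triangle, star, hexagon, cross} and column 7 has {circle, square, triangle, star, hexagon, cross}, leaving only diamond.
Row 4, column 2: row 4 has {circle, square, triangle, star, diamond, cross} and column 2 has {square, triangle, star, diamond}, leaving only hexagon.
Row 5, column 1: row 5 has {circle, square, triangle, star, diamond, cross} and column 1 has {circle, square, triangle, diamond, cross}, leaving only hexagon.
Row 6, column 5: row 6 has {square, triangle, star, hexagon, diamond} and column 5 has {circle, square, triangle, star, hexagon}, leaving only cross.
Row 7 already has {square, triangle, hexagon} and column 5 already has {circle, square, triangle, star, hexagon, cross}, so row 7, column 5 must be diamond.

diamond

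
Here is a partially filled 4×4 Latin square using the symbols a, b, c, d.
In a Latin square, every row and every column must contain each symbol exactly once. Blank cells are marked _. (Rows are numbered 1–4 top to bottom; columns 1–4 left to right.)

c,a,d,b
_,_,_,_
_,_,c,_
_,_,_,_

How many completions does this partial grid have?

8

Row 2, column 1: eliminating its row and column leaves {a, b, d}.
Row 2, column 2: eliminating its row and column leaves {b, c, d}.
Row 2, column 3: eliminating its row and column leaves {a, b}.
Row 2, column 4: eliminating its row and column leaves {a, c, d}.
Row 3, column 1: eliminating its row and column leaves {a, b, d}.
Row 3, column 2: eliminating its row and column leaves {b, d}.
Row 3, column 4: eliminating its row and column leaves {a, d}.
Row 4, column 1: eliminating its row and column leaves {a, b, d}.
Row 4, column 2: eliminating its row and column leaves {b, c, d}.
Row 4, column 3: eliminating its row and column leaves {a, b}.
Row 4, column 4: eliminating its row and column leaves {a, c, d}.
Enumerating the assignments across these blanks that avoid any row or column repeat gives 8 completions.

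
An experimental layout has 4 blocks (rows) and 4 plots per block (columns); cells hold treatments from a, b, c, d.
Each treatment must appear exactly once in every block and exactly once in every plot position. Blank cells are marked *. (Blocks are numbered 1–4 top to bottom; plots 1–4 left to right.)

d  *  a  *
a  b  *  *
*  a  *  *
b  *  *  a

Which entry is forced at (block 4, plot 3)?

Block 1, plot 2: block 1 has {a, d} and plot 2 has {a, b}, leaving only c.
Block 1, plot 4: block 1 has {a, c, d} and plot 4 has {a}, leaving only b.
Block 3, plot 1: block 3 has {a} and plot 1 has {a, b, d}, leaving only c.
Block 3, plot 4: block 3 has {a, c} and plot 4 has {a, b}, leaving only d.
Block 2, plot 4: block 2 has {a, b} and plot 4 has {a, b, d}, leaving only c.
Block 2, plot 3: block 2 has {a, b, c} and plot 3 has {a}, leaving only d.
Block 4 already has {a, b} and plot 3 already has {a, d}, so block 4, plot 3 must be c.

c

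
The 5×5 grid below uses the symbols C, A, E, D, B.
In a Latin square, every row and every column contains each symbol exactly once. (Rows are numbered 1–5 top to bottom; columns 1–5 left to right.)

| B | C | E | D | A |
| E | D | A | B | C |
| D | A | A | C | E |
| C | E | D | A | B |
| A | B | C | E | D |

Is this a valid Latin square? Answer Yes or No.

Row 3 contains A twice (at columns 2 and 3), so it is not a permutation.

No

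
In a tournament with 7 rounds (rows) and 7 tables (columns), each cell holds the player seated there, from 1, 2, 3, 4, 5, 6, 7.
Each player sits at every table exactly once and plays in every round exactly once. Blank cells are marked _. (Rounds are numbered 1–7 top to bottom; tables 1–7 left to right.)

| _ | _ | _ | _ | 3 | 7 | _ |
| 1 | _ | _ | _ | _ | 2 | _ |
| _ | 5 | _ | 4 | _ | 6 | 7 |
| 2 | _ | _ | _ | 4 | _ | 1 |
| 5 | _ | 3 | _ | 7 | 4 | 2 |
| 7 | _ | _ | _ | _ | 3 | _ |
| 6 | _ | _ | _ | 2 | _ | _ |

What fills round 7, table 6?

1

Round 1, table 1: round 1 has {3, 7} and table 1 has {1, 2, 5, 6, 7}, leaving only 4.
Round 3, table 1: round 3 has {4, 5, 6, 7} and table 1 has {1, 2, 4, 5, 6, 7}, leaving only 3.
Round 3, table 5: round 3 has {3, 4, 5, 6, 7} and table 5 has {2, 3, 4, 7}, leaving only 1.
Round 3, table 3: round 3 has {1, 3, 4, 5, 6, 7} and table 3 has {3}, leaving only 2.
Round 4, table 6: round 4 has {1, 2, 4} and table 6 has {2, 3, 4, 6, 7}, leaving only 5.
Round 7 already has {2, 6} and table 6 already has {2, 3, 4, 5, 6, 7}, so round 7, table 6 must be 1.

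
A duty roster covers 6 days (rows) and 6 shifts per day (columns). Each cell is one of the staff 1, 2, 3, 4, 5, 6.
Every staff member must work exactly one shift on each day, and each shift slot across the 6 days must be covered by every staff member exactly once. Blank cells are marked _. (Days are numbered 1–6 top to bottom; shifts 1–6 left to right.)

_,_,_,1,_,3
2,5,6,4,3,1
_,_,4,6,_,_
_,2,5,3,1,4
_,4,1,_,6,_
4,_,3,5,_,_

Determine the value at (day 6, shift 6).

Day 1, shift 2: day 1 has {1, 3} and shift 2 has {2, 4, 5}, leaving only 6.
Day 1, shift 1: day 1 has {1, 3, 6} and shift 1 has {2, 4}, leaving only 5.
Day 1, shift 3: day 1 has {1, 3, 5, 6} and shift 3 has {1, 3, 4, 5, 6}, leaving only 2.
Day 1, shift 5: day 1 has {1, 2, 3, 5, 6} and shift 5 has {1, 3, 6}, leaving only 4.
Day 4, shift 1: day 4 has {1, 2, 3, 4, 5} and shift 1 has {2, 4, 5}, leaving only 6.
Day 5, shift 1: day 5 has {1, 4, 6} and shift 1 has {2, 4, 5, 6}, leaving only 3.
Day 3, shift 1: day 3 has {4, 6} and shift 1 has {2, 3, 4, 5, 6}, leaving only 1.
Day 3, shift 2: day 3 has {1, 4, 6} and shift 2 has {2, 4, 5, 6}, leaving only 3.
Day 5, shift 4: day 5 has {1, 3, 4, 6} and shift 4 has {1, 3, 4, 5, 6}, leaving only 2.
Day 5, shift 6: day 5 has {1, 2, 3, 4, 6} and shift 6 has {1, 3, 4}, leaving only 5.
Day 3, shift 6: day 3 has {1, 3, 4, 6} and shift 6 has {1, 3, 4, 5}, leaving only 2.
Day 6 already has {3, 4, 5} and shift 6 already has {1, 2, 3, 4, 5}, so day 6, shift 6 must be 6.

6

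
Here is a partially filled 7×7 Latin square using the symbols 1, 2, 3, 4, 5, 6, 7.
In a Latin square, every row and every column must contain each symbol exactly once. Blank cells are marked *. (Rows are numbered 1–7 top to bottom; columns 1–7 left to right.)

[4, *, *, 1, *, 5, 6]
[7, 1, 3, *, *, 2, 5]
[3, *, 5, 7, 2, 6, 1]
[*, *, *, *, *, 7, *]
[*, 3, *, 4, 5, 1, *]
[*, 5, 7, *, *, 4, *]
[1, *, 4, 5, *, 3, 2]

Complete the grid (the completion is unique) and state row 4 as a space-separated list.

Row 1, column 3: row 1 has {1, 4, 5, 6} and column 3 has {3, 4, 5, 7}, leaving only 2.
Row 1, column 2: row 1 has {1, 2, 4, 5, 6} and column 2 has {1, 3, 5}, leaving only 7.
Row 1, column 5: row 1 has {1, 2, 4, 5, 6, 7} and column 5 has {2, 5}, leaving only 3.
Row 2, column 4: row 2 has {1, 2, 3, 5, 7} and column 4 has {1, 4, 5, 7}, leaving only 6.
Row 2, column 5: row 2 has {1, 2, 3, 5, 6, 7} and column 5 has {2, 3, 5}, leaving only 4.
Row 3, column 2: row 3 has {1, 2, 3, 5, 6, 7} and column 2 has {1, 3, 5, 7}, leaving only 4.
Row 5, column 3: row 5 has {1, 3, 4, 5} and column 3 has {2, 3, 4, 5, 7}, leaving only 6.
Row 4, column 3: row 4 has {7} and column 3 has {2, 3, 4, 5, 6, 7}, leaving only 1.
Row 4, column 5: row 4 has {1, 7} and column 5 has {2, 3, 4, 5}, leaving only 6.
Row 4, column 2: row 4 has {1, 6, 7} and column 2 has {1, 3, 4, 5, 7}, leaving only 2.
Row 4, column 1: row 4 has {1, 2, 6, 7} and column 1 has {1, 3, 4, 7}, leaving only 5.
Row 4, column 4: row 4 has {1, 2, 5, 6, 7} and column 4 has {1, 4, 5, 6, 7}, leaving only 3.
Row 4, column 7: row 4 has {1, 2, 3, 5, 6, 7} and column 7 has {1, 2, 5, 6}, leaving only 4.
So row 4 reads: 5 2 1 3 6 7 4.

5 2 1 3 6 7 4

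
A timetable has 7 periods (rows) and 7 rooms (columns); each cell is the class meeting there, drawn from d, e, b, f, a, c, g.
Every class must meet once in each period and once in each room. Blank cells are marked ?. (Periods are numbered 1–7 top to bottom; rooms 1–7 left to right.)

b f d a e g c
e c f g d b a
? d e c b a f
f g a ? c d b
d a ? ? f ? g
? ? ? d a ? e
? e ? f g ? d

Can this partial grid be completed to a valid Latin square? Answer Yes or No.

No period or room among the givens repeats a symbol, and propagating forced cells runs into no contradiction.
One valid completion exists (for instance, b f d a e g c / e c f g d b a / g d e c b a f / f g a e c d b / d a c b f e g / c b g d a f e / a e b f g c d).

Yes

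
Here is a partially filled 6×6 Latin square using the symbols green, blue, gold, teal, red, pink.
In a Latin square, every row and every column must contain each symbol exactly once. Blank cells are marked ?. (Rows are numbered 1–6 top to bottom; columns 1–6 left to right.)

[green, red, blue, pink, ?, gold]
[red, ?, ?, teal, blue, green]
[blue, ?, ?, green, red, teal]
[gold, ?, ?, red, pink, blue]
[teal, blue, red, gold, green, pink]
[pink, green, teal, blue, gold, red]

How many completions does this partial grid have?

Row 1, column 5: eliminating its row and column leaves {teal}.
Row 2, column 2: eliminating its row and column leaves {gold, pink}.
Row 2, column 3: eliminating its row and column leaves {gold, pink}.
Row 3, column 2: eliminating its row and column leaves {gold, pink}.
Row 3, column 3: eliminating its row and column leaves {gold, pink}.
Row 4, column 2: eliminating its row and column leaves {teal}.
Row 4, column 3: eliminating its row and column leaves {green}.
Enumerating the assignments across these blanks that avoid any row or column repeat gives 2 completions.

2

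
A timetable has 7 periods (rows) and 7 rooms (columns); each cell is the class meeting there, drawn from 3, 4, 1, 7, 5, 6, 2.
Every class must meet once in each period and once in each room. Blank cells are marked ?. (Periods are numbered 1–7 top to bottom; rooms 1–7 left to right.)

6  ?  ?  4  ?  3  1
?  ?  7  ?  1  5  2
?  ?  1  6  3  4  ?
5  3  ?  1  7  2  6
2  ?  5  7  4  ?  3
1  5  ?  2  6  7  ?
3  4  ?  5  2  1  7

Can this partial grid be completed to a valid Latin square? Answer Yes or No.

No period or room among the givens repeats a symbol, and propagating forced cells runs into no contradiction.
One valid completion exists (for instance, 6 7 2 4 5 3 1 / 4 6 7 3 1 5 2 / 7 2 1 6 3 4 5 / 5 3 4 1 7 2 6 / 2 1 5 7 4 6 3 / 1 5 3 2 6 7 4 / 3 4 6 5 2 1 7).

Yes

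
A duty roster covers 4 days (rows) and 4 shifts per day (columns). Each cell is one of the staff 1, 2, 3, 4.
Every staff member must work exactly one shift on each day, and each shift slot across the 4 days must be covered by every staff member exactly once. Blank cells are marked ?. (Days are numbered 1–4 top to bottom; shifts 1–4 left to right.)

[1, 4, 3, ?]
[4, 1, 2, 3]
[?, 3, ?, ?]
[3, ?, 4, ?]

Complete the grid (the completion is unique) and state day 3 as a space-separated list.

2 3 1 4

Day 3, shift 1: day 3 has {3} and shift 1 has {1, 3, 4}, leaving only 2.
Day 3, shift 3: day 3 has {2, 3} and shift 3 has {2, 3, 4}, leaving only 1.
Day 3, shift 4: day 3 has {1, 2, 3} and shift 4 has {3}, leaving only 4.
So day 3 reads: 2 3 1 4.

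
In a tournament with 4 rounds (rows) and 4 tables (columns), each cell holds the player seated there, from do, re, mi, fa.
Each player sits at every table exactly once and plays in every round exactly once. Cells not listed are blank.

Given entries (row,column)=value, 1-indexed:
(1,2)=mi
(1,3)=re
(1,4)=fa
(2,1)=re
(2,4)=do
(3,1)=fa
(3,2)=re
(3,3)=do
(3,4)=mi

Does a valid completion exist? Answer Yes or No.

Yes

No round or table among the givens repeats a symbol, and propagating forced cells runs into no contradiction.
One valid completion exists (for instance, do mi re fa / re fa mi do / fa re do mi / mi do fa re).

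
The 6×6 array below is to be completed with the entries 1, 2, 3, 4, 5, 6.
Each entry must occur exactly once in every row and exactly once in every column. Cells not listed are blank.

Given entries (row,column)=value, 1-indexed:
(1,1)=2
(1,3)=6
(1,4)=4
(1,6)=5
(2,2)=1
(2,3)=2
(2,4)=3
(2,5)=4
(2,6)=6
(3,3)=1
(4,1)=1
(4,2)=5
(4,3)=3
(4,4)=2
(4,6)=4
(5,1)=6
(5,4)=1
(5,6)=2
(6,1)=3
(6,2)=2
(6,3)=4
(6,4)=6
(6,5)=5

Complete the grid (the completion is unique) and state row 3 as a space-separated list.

Row 3, column 4: row 3 has {1} and column 4 has {1, 2, 3, 4, 6}, leaving only 5.
Row 3, column 1: row 3 has {1, 5} and column 1 has {1, 2, 3, 6}, leaving only 4.
Row 3, column 6: row 3 has {1, 4, 5} and column 6 has {2, 4, 5, 6}, leaving only 3.
Row 3, column 2: row 3 has {1, 3, 4, 5} and column 2 has {1, 2, 5}, leaving only 6.
Row 3, column 5: row 3 has {1, 3, 4, 5, 6} and column 5 has {4, 5}, leaving only 2.
So row 3 reads: 4 6 1 5 2 3.

4 6 1 5 2 3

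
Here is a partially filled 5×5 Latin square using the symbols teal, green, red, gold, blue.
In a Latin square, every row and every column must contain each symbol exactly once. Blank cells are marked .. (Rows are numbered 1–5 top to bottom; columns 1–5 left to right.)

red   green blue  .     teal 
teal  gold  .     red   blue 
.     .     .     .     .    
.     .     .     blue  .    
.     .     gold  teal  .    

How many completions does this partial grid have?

3

Row 1, column 4: eliminating its row and column leaves {gold}.
Row 2, column 3: eliminating its row and column leaves {green}.
Row 3, column 1: eliminating its row and column leaves {green, gold, blue}.
Row 3, column 2: eliminating its row and column leaves {teal, red, blue}.
Row 3, column 3: eliminating its row and column leaves {teal, green, red}.
Row 3, column 4: eliminating its row and column leaves {green, gold}.
Row 3, column 5: eliminating its row and column leaves {green, red, gold}.
Row 4, column 1: eliminating its row and column leaves {green, gold}.
Row 4, column 2: eliminating its row and column leaves {teal, red}.
Row 4, column 3: eliminating its row and column leaves {teal, green, red}.
Row 4, column 5: eliminating its row and column leaves {green, red, gold}.
Row 5, column 1: eliminating its row and column leaves {green, blue}.
Row 5, column 2: eliminating its row and column leaves {red, blue}.
Row 5, column 5: eliminating its row and column leaves {green, red}.
Enumerating the assignments across these blanks that avoid any row or column repeat gives 3 completions.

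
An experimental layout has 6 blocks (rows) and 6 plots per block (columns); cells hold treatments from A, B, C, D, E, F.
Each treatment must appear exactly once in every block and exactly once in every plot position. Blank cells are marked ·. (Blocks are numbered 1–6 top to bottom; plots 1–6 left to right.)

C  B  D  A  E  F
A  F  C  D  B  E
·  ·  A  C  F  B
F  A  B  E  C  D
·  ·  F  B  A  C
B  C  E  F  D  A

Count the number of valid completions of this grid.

2

Block 3, plot 1: eliminating its block and plot leaves {D, E}.
Block 3, plot 2: eliminating its block and plot leaves {D, E}.
Block 5, plot 1: eliminating its block and plot leaves {D, E}.
Block 5, plot 2: eliminating its block and plot leaves {D, E}.
Enumerating the assignments across these blanks that avoid any block or plot repeat gives 2 completions.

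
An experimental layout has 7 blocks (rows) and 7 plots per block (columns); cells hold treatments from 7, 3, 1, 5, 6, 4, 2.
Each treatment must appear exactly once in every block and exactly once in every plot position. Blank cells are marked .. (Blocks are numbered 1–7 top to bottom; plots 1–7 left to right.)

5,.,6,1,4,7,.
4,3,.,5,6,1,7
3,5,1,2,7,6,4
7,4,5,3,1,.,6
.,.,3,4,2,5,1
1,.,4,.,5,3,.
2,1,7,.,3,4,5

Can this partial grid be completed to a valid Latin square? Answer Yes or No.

No block or plot among the givens repeats a symbol, and propagating forced cells runs into no contradiction.
One valid completion exists (for instance, 5 2 6 1 4 7 3 / 4 3 2 5 6 1 7 / 3 5 1 2 7 6 4 / 7 4 5 3 1 2 6 / 6 7 3 4 2 5 1 / 1 6 4 7 5 3 2 / 2 1 7 6 3 4 5).

Yes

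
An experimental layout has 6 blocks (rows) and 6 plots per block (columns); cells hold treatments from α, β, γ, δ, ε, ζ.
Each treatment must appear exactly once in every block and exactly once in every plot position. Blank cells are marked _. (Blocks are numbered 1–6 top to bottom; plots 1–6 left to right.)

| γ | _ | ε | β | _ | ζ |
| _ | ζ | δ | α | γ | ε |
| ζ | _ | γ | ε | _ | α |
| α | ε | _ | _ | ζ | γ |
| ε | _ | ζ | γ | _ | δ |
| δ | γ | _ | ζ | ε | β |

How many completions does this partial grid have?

Block 1, plot 2: eliminating its block and plot leaves {α, δ}.
Block 1, plot 5: eliminating its block and plot leaves {α, δ}.
Block 2, plot 1: eliminating its block and plot leaves {β}.
Block 3, plot 2: eliminating its block and plot leaves {β, δ}.
Block 3, plot 5: eliminating its block and plot leaves {β, δ}.
Block 4, plot 3: eliminating its block and plot leaves {β}.
Block 4, plot 4: eliminating its block and plot leaves {δ}.
Block 5, plot 2: eliminating its block and plot leaves {α, β}.
Block 5, plot 5: eliminating its block and plot leaves {α, β}.
Block 6, plot 3: eliminating its block and plot leaves {α}.
Enumerating the assignments across these blanks that avoid any block or plot repeat gives 2 completions.

2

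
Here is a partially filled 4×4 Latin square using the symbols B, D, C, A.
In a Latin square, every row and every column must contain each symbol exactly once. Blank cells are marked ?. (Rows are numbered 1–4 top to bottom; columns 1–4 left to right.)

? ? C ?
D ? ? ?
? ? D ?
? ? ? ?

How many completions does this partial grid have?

Row 1, column 1: eliminating its row and column leaves {B, A}.
Row 1, column 2: eliminating its row and column leaves {B, D, A}.
Row 1, column 4: eliminating its row and column leaves {B, D, A}.
Row 2, column 2: eliminating its row and column leaves {B, C, A}.
Row 2, column 3: eliminating its row and column leaves {B, A}.
Row 2, column 4: eliminating its row and column leaves {B, C, A}.
Row 3, column 1: eliminating its row and column leaves {B, C, A}.
Row 3, column 2: eliminating its row and column leaves {B, C, A}.
Row 3, column 4: eliminating its row and column leaves {B, C, A}.
Row 4, column 1: eliminating its row and column leaves {B, C, A}.
Row 4, column 2: eliminating its row and column leaves {B, D, C, A}.
Row 4, column 3: eliminating its row and column leaves {B, A}.
Row 4, column 4: eliminating its row and column leaves {B, D, C, A}.
Enumerating the assignments across these blanks that avoid any row or column repeat gives 16 completions.

16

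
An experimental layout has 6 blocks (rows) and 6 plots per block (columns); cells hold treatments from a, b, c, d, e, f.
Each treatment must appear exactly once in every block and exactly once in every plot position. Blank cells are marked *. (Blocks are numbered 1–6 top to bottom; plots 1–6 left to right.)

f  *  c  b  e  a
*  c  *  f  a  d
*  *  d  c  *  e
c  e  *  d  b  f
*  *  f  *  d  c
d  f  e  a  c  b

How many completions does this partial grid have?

Block 1, plot 2: eliminating its block and plot leaves {d}.
Block 2, plot 1: eliminating its block and plot leaves {b, e}.
Block 2, plot 3: eliminating its block and plot leaves {b}.
Block 3, plot 1: eliminating its block and plot leaves {a, b}.
Block 3, plot 2: eliminating its block and plot leaves {a, b}.
Block 3, plot 5: eliminating its block and plot leaves {f}.
Block 4, plot 3: eliminating its block and plot leaves {a}.
Block 5, plot 1: eliminating its block and plot leaves {a, b, e}.
Block 5, plot 2: eliminating its block and plot leaves {a, b}.
Block 5, plot 4: eliminating its block and plot leaves {e}.
Enumerating the assignments across these blanks that avoid any block or plot repeat gives 2 completions.

2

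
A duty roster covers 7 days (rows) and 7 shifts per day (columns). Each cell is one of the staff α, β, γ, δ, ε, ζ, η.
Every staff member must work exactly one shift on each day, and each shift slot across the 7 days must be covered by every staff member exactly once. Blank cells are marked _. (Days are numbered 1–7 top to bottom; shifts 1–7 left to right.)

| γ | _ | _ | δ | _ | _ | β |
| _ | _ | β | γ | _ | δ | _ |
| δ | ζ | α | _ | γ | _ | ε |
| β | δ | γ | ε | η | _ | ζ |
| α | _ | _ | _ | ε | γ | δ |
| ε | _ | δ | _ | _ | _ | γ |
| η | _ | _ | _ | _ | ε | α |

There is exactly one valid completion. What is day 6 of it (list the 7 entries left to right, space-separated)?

Day 2, shift 1: day 2 has {β, γ, δ} and shift 1 has {α, β, γ, δ, ε, η}, leaving only ζ.
Day 2, shift 5: day 2 has {β, γ, δ, ζ} and shift 5 has {γ, ε, η}, leaving only α.
Day 1, shift 5: day 1 has {β, γ, δ} and shift 5 has {α, γ, ε, η}, leaving only ζ.
Day 6, shift 5: day 6 has {γ, δ, ε} and shift 5 has {α, γ, ε, ζ, η}, leaving only β.
Day 2, shift 7: day 2 has {α, β, γ, δ, ζ} and shift 7 has {α, β, γ, δ, ε, ζ}, leaving only η.
Day 2, shift 2: day 2 has {α, β, γ, δ, ζ, η} and shift 2 has {δ, ζ}, leaving only ε.
Day 4, shift 6: day 4 has {β, γ, δ, ε, ζ, η} and shift 6 has {γ, δ, ε}, leaving only α.
Day 1, shift 6: day 1 has {β, γ, δ, ζ} and shift 6 has {α, γ, δ, ε}, leaving only η.
Day 6, shift 6: day 6 has {β, γ, δ, ε} and shift 6 has {α, γ, δ, ε, η}, leaving only ζ.
Day 1, shift 2: day 1 has {β, γ, δ, ζ, η} and shift 2 has {δ, ε, ζ}, leaving only α.
Day 6, shift 2: day 6 has {β, γ, δ, ε, ζ} and shift 2 has {α, δ, ε, ζ}, leaving only η.
Day 6, shift 4: day 6 has {β, γ, δ, ε, ζ, η} and shift 4 has {γ, δ, ε}, leaving only α.
So day 6 reads: ε η δ α β ζ γ.

ε η δ α β ζ γ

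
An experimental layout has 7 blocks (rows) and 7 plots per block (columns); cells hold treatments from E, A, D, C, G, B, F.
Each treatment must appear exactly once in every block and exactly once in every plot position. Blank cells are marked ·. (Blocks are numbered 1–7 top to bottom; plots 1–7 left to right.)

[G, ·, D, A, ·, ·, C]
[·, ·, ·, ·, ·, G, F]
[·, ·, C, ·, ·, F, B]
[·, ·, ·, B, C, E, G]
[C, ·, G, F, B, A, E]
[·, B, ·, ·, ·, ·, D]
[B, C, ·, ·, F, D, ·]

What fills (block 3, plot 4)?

D

Block 1, plot 5: block 1 has {A, D, C, G} and plot 5 has {C, B, F}, leaving only E.
Block 1, plot 2: block 1 has {E, A, D, C, G} and plot 2 has {C, B}, leaving only F.
Block 1, plot 6: block 1 has {E, A, D, C, G, F} and plot 6 has {E, A, D, G, F}, leaving only B.
Block 5, plot 2: block 5 has {E, A, C, G, B, F} and plot 2 has {C, B, F}, leaving only D.
Block 4, plot 2: block 4 has {E, C, G, B} and plot 2 has {D, C, B, F}, leaving only A.
Block 2, plot 2: block 2 has {G, F} and plot 2 has {A, D, C, B, F}, leaving only E.
Block 3, plot 2: block 3 has {C, B, F} and plot 2 has {E, A, D, C, B, F}, leaving only G.
Block 4, plot 3: block 4 has {E, A, C, G, B} and plot 3 has {D, C, G}, leaving only F.
Block 4, plot 1: block 4 has {E, A, C, G, B, F} and plot 1 has {C, G, B}, leaving only D.
Block 2, plot 1: block 2 has {E, G, F} and plot 1 has {D, C, G, B}, leaving only A.
Block 2, plot 3: block 2 has {E, A, G, F} and plot 3 has {D, C, G, F}, leaving only B.
Block 2, plot 5: block 2 has {E, A, G, B, F} and plot 5 has {E, C, B, F}, leaving only D.
Block 2, plot 4: block 2 has {E, A, D, G, B, F} and plot 4 has {A, B, F}, leaving only C.
Block 3, plot 1: block 3 has {C, G, B, F} and plot 1 has {A, D, C, G, B}, leaving only E.
Block 3 already has {E, C, G, B, F} and plot 4 already has {A, C, B, F}, so block 3, plot 4 must be D.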